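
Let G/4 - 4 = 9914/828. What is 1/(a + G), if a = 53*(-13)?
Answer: -207/129397 ≈ -0.0015997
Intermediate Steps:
G = 13226/207 (G = 16 + 4*(9914/828) = 16 + 4*(9914*(1/828)) = 16 + 4*(4957/414) = 16 + 9914/207 = 13226/207 ≈ 63.894)
a = -689
1/(a + G) = 1/(-689 + 13226/207) = 1/(-129397/207) = -207/129397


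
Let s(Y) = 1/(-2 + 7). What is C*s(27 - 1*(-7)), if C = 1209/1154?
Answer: 1209/5770 ≈ 0.20953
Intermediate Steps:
s(Y) = 1/5
C = 1209/1154 (C = 1209*(1/1154) = 1209/1154 ≈ 1.0477)
C*s(27 - 1*(-7)) = (1209/1154)*(1/5) = 1209/5770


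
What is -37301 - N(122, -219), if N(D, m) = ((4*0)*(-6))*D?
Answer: -37301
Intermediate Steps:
N(D, m) = 0 (N(D, m) = (0*(-6))*D = 0*D = 0)
-37301 - N(122, -219) = -37301 - 1*0 = -37301 + 0 = -37301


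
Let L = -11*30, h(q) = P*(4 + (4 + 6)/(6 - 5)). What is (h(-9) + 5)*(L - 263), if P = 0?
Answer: -2965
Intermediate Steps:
h(q) = 0 (h(q) = 0*(4 + (4 + 6)/(6 - 5)) = 0*(4 + 10/1) = 0*(4 + 10*1) = 0*(4 + 10) = 0*14 = 0)
L = -330
(h(-9) + 5)*(L - 263) = (0 + 5)*(-330 - 263) = 5*(-593) = -2965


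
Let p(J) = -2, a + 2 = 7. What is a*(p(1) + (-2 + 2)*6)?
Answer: -10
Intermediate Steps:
a = 5 (a = -2 + 7 = 5)
a*(p(1) + (-2 + 2)*6) = 5*(-2 + (-2 + 2)*6) = 5*(-2 + 0*6) = 5*(-2 + 0) = 5*(-2) = -10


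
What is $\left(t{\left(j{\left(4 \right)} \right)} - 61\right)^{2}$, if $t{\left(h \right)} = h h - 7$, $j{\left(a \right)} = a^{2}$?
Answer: $35344$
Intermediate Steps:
$t{\left(h \right)} = -7 + h^{2}$ ($t{\left(h \right)} = h^{2} - 7 = -7 + h^{2}$)
$\left(t{\left(j{\left(4 \right)} \right)} - 61\right)^{2} = \left(\left(-7 + \left(4^{2}\right)^{2}\right) - 61\right)^{2} = \left(\left(-7 + 16^{2}\right) - 61\right)^{2} = \left(\left(-7 + 256\right) - 61\right)^{2} = \left(249 - 61\right)^{2} = 188^{2} = 35344$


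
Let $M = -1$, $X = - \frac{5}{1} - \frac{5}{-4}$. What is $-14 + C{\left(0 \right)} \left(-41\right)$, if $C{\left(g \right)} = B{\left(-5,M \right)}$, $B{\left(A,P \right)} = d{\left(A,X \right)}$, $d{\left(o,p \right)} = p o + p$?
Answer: $-629$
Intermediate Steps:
$X = - \frac{15}{4}$ ($X = \left(-5\right) 1 - - \frac{5}{4} = -5 + \frac{5}{4} = - \frac{15}{4} \approx -3.75$)
$d{\left(o,p \right)} = p + o p$ ($d{\left(o,p \right)} = o p + p = p + o p$)
$B{\left(A,P \right)} = - \frac{15}{4} - \frac{15 A}{4}$ ($B{\left(A,P \right)} = - \frac{15 \left(1 + A\right)}{4} = - \frac{15}{4} - \frac{15 A}{4}$)
$C{\left(g \right)} = 15$ ($C{\left(g \right)} = - \frac{15}{4} - - \frac{75}{4} = - \frac{15}{4} + \frac{75}{4} = 15$)
$-14 + C{\left(0 \right)} \left(-41\right) = -14 + 15 \left(-41\right) = -14 - 615 = -629$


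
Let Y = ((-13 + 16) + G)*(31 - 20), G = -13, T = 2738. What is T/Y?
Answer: -1369/55 ≈ -24.891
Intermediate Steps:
Y = -110 (Y = ((-13 + 16) - 13)*(31 - 20) = (3 - 13)*11 = -10*11 = -110)
T/Y = 2738/(-110) = 2738*(-1/110) = -1369/55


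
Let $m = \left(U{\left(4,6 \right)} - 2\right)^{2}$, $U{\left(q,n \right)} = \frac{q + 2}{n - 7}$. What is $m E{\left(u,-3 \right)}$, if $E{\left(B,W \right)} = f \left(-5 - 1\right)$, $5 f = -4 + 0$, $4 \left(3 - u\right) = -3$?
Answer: $\frac{1536}{5} \approx 307.2$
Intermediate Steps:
$U{\left(q,n \right)} = \frac{2 + q}{-7 + n}$
$u = \frac{15}{4}$ ($u = 3 - - \frac{3}{4} = 3 + \frac{3}{4} = \frac{15}{4} \approx 3.75$)
$f = - \frac{4}{5}$ ($f = \frac{-4 + 0}{5} = \frac{1}{5} \left(-4\right) = - \frac{4}{5} \approx -0.8$)
$m = 64$ ($m = \left(\frac{2 + 4}{-7 + 6} - 2\right)^{2} = \left(\frac{1}{-1} \cdot 6 - 2\right)^{2} = \left(\left(-1\right) 6 - 2\right)^{2} = \left(-6 - 2\right)^{2} = \left(-8\right)^{2} = 64$)
$E{\left(B,W \right)} = \frac{24}{5}$ ($E{\left(B,W \right)} = - \frac{4 \left(-5 - 1\right)}{5} = \left(- \frac{4}{5}\right) \left(-6\right) = \frac{24}{5}$)
$m E{\left(u,-3 \right)} = 64 \cdot \frac{24}{5} = \frac{1536}{5}$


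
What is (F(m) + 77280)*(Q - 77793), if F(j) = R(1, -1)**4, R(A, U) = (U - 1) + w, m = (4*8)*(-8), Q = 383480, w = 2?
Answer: 23623491360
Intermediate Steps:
m = -256 (m = 32*(-8) = -256)
R(A, U) = 1 + U (R(A, U) = (U - 1) + 2 = (-1 + U) + 2 = 1 + U)
F(j) = 0 (F(j) = (1 - 1)**4 = 0**4 = 0)
(F(m) + 77280)*(Q - 77793) = (0 + 77280)*(383480 - 77793) = 77280*305687 = 23623491360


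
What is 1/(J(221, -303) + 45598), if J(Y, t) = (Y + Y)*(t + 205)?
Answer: 1/2282 ≈ 0.00043821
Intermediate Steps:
J(Y, t) = 2*Y*(205 + t) (J(Y, t) = (2*Y)*(205 + t) = 2*Y*(205 + t))
1/(J(221, -303) + 45598) = 1/(2*221*(205 - 303) + 45598) = 1/(2*221*(-98) + 45598) = 1/(-43316 + 45598) = 1/2282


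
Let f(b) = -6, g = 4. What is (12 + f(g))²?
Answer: 36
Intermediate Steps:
(12 + f(g))² = (12 - 6)² = 6² = 36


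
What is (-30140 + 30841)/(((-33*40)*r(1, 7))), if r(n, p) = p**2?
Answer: -701/64680 ≈ -0.010838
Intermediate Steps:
(-30140 + 30841)/(((-33*40)*r(1, 7))) = (-30140 + 30841)/((-33*40*7**2)) = 701/((-1320*49)) = 701/(-64680) = 701*(-1/64680) = -701/64680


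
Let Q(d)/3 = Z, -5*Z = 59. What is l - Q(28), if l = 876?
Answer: 4557/5 ≈ 911.40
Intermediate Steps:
Z = -59/5 (Z = -1/5*59 = -59/5 ≈ -11.800)
Q(d) = -177/5 (Q(d) = 3*(-59/5) = -177/5)
l - Q(28) = 876 - 1*(-177/5) = 876 + 177/5 = 4557/5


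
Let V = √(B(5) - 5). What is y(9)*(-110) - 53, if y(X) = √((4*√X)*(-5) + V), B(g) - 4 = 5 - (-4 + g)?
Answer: -53 - 110*I*√(60 - √3) ≈ -53.0 - 839.67*I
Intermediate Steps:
B(g) = 13 - g (B(g) = 4 + (5 - (-4 + g)) = 4 + (5 + (4 - g)) = 4 + (9 - g) = 13 - g)
V = √3 (V = √((13 - 1*5) - 5) = √((13 - 5) - 5) = √(8 - 5) = √3 ≈ 1.7320)
y(X) = √(√3 - 20*√X) (y(X) = √((4*√X)*(-5) + √3) = √(-20*√X + √3) = √(√3 - 20*√X))
y(9)*(-110) - 53 = √(√3 - 20*√9)*(-110) - 53 = √(√3 - 20*3)*(-110) - 53 = √(√3 - 60)*(-110) - 53 = √(-60 + √3)*(-110) - 53 = -110*√(-60 + √3) - 53 = -53 - 110*√(-60 + √3)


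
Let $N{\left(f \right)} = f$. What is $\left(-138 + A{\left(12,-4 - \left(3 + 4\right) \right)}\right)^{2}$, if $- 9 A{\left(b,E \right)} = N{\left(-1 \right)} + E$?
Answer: $\frac{168100}{9} \approx 18678.0$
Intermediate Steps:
$A{\left(b,E \right)} = \frac{1}{9} - \frac{E}{9}$ ($A{\left(b,E \right)} = - \frac{-1 + E}{9} = \frac{1}{9} - \frac{E}{9}$)
$\left(-138 + A{\left(12,-4 - \left(3 + 4\right) \right)}\right)^{2} = \left(-138 - \left(- \frac{1}{9} + \frac{-4 - \left(3 + 4\right)}{9}\right)\right)^{2} = \left(-138 - \left(- \frac{1}{9} + \frac{-4 - 7}{9}\right)\right)^{2} = \left(-138 + \left(\frac{1}{9} - - \frac{11}{9}\right)\right)^{2} = \left(-138 + \left(\frac{1}{9} + \frac{11}{9}\right)\right)^{2} = \left(-138 + \frac{4}{3}\right)^{2} = \left(- \frac{410}{3}\right)^{2} = \frac{168100}{9}$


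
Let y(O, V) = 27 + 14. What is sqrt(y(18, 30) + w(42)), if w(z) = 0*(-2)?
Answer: sqrt(41) ≈ 6.4031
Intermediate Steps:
y(O, V) = 41
w(z) = 0
sqrt(y(18, 30) + w(42)) = sqrt(41 + 0) = sqrt(41)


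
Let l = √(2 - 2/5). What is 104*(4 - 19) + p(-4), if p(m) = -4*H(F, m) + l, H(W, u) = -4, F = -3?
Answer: -1544 + 2*√10/5 ≈ -1542.7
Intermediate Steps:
l = 2*√10/5 (l = √(2 - 2*⅕) = √(2 - ⅖) = √(8/5) = 2*√10/5 ≈ 1.2649)
p(m) = 16 + 2*√10/5 (p(m) = -4*(-4) + 2*√10/5 = 16 + 2*√10/5)
104*(4 - 19) + p(-4) = 104*(4 - 19) + (16 + 2*√10/5) = 104*(-15) + (16 + 2*√10/5) = -1560 + (16 + 2*√10/5) = -1544 + 2*√10/5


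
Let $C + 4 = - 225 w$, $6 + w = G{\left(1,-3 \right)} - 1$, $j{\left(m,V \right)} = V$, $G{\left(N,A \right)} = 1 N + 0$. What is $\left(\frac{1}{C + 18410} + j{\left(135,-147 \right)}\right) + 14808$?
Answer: $\frac{289642717}{19756} \approx 14661.0$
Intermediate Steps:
$G{\left(N,A \right)} = N$ ($G{\left(N,A \right)} = N + 0 = N$)
$w = -6$ ($w = -6 + \left(1 - 1\right) = -6 + 0 = -6$)
$C = 1346$ ($C = -4 - -1350 = -4 + 1350 = 1346$)
$\left(\frac{1}{C + 18410} + j{\left(135,-147 \right)}\right) + 14808 = \left(\frac{1}{1346 + 18410} - 147\right) + 14808 = \left(\frac{1}{19756} - 147\right) + 14808 = - \frac{2904131}{19756} + 14808 = \frac{289642717}{19756}$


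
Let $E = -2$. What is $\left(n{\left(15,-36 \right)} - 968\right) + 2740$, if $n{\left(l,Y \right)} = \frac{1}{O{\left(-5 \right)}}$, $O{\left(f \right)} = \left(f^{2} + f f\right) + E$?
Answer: $\frac{85057}{48} \approx 1772.0$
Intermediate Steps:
$O{\left(f \right)} = -2 + 2 f^{2}$ ($O{\left(f \right)} = \left(f^{2} + f f\right) - 2 = \left(f^{2} + f^{2}\right) - 2 = 2 f^{2} - 2 = -2 + 2 f^{2}$)
$n{\left(l,Y \right)} = \frac{1}{48}$ ($n{\left(l,Y \right)} = \frac{1}{-2 + 2 \left(-5\right)^{2}} = \frac{1}{-2 + 2 \cdot 25} = \frac{1}{-2 + 50} = \frac{1}{48}$)
$\left(n{\left(15,-36 \right)} - 968\right) + 2740 = \left(\frac{1}{48} - 968\right) + 2740 = - \frac{46463}{48} + 2740 = \frac{85057}{48}$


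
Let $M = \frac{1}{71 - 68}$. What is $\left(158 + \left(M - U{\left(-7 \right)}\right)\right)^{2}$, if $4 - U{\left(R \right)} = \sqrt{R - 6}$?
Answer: $\frac{214252}{9} + \frac{926 i \sqrt{13}}{3} \approx 23806.0 + 1112.9 i$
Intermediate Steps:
$U{\left(R \right)} = 4 - \sqrt{-6 + R}$ ($U{\left(R \right)} = 4 - \sqrt{R - 6} = 4 - \sqrt{-6 + R}$)
$M = \frac{1}{3} \approx 0.33333$
$\left(158 + \left(M - U{\left(-7 \right)}\right)\right)^{2} = \left(158 - \left(\frac{11}{3} - \sqrt{-6 - 7}\right)\right)^{2} = \left(158 - \left(\frac{11}{3} - i \sqrt{13}\right)\right)^{2} = \left(\frac{463}{3} + i \sqrt{13}\right)^{2}$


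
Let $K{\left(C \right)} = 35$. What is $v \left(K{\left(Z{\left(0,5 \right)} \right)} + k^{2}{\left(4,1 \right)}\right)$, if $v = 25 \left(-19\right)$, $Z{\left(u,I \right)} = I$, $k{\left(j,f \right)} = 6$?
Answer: $-33725$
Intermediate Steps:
$v = -475$
$v \left(K{\left(Z{\left(0,5 \right)} \right)} + k^{2}{\left(4,1 \right)}\right) = - 475 \left(35 + 6^{2}\right) = - 475 \left(35 + 36\right) = \left(-475\right) 71 = -33725$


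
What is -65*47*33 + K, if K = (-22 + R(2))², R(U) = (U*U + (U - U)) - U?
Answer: -100415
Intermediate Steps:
R(U) = U² - U (R(U) = (U² + 0) - U = U² - U)
K = 400 (K = (-22 + 2*(-1 + 2))² = (-22 + 2*1)² = (-22 + 2)² = (-20)² = 400)
-65*47*33 + K = -65*47*33 + 400 = -3055*33 + 400 = -100815 + 400 = -100415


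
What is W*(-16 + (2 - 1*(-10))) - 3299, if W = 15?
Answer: -3359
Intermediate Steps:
W*(-16 + (2 - 1*(-10))) - 3299 = 15*(-16 + (2 - 1*(-10))) - 3299 = 15*(-16 + (2 + 10)) - 3299 = 15*(-16 + 12) - 3299 = 15*(-4) - 3299 = -60 - 3299 = -3359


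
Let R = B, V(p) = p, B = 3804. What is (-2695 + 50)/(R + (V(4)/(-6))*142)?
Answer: -7935/11128 ≈ -0.71307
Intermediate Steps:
R = 3804
(-2695 + 50)/(R + (V(4)/(-6))*142) = (-2695 + 50)/(3804 + (4/(-6))*142) = -2645/(3804 + (4*(-⅙))*142) = -2645/(3804 - ⅔*142) = -2645/(3804 - 284/3) = -2645/11128/3 = -2645*3/11128 = -7935/11128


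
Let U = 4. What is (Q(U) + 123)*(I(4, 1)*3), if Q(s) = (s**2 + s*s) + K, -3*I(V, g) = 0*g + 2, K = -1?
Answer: -308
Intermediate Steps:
I(V, g) = -2/3 (I(V, g) = -(0*g + 2)/3 = -(0 + 2)/3 = -1/3*2 = -2/3)
Q(s) = -1 + 2*s**2 (Q(s) = (s**2 + s*s) - 1 = (s**2 + s**2) - 1 = 2*s**2 - 1 = -1 + 2*s**2)
(Q(U) + 123)*(I(4, 1)*3) = ((-1 + 2*4**2) + 123)*(-2/3*3) = ((-1 + 2*16) + 123)*(-2) = ((-1 + 32) + 123)*(-2) = (31 + 123)*(-2) = 154*(-2) = -308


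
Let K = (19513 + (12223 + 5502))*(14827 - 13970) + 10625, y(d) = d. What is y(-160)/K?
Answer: -160/31923591 ≈ -5.0120e-6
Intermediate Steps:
K = 31923591 (K = (19513 + 17725)*857 + 10625 = 37238*857 + 10625 = 31912966 + 10625 = 31923591)
y(-160)/K = -160/31923591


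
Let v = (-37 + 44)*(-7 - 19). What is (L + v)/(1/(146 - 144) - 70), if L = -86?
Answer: 536/139 ≈ 3.8561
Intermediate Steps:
v = -182 (v = 7*(-26) = -182)
(L + v)/(1/(146 - 144) - 70) = (-86 - 182)/(1/(146 - 144) - 70) = -268/(1/2 - 70) = -268/(½ - 70) = -268/(-139/2) = -2/139*(-268) = 536/139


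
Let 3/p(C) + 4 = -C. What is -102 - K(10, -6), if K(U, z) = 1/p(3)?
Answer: -299/3 ≈ -99.667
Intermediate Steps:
p(C) = 3/(-4 - C)
K(U, z) = -7/3 (K(U, z) = 1/(-3/(4 + 3)) = 1/(-3/7) = -7/3)
-102 - K(10, -6) = -102 - 1*(-7/3) = -102 + 7/3 = -299/3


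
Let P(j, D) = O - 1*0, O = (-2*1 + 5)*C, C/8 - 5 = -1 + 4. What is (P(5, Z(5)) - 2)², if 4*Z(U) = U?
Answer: 36100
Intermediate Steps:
Z(U) = U/4
C = 64 (C = 40 + 8*(-1 + 4) = 40 + 8*3 = 40 + 24 = 64)
O = 192 (O = (-2*1 + 5)*64 = (-2 + 5)*64 = 3*64 = 192)
P(j, D) = 192 (P(j, D) = 192 - 1*0 = 192 + 0 = 192)
(P(5, Z(5)) - 2)² = (192 - 2)² = 190² = 36100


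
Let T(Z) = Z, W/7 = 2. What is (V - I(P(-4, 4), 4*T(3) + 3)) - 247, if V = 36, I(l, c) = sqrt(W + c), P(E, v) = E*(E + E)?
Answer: -211 - sqrt(29) ≈ -216.39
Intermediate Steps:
W = 14 (W = 7*2 = 14)
P(E, v) = 2*E**2 (P(E, v) = E*(2*E) = 2*E**2)
I(l, c) = sqrt(14 + c)
(V - I(P(-4, 4), 4*T(3) + 3)) - 247 = (36 - sqrt(14 + (4*3 + 3))) - 247 = (36 - sqrt(14 + (12 + 3))) - 247 = (36 - sqrt(14 + 15)) - 247 = (36 - sqrt(29)) - 247 = -211 - sqrt(29)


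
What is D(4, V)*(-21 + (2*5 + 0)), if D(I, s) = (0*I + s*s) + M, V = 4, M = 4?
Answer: -220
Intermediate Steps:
D(I, s) = 4 + s**2 (D(I, s) = (0*I + s*s) + 4 = (0 + s**2) + 4 = s**2 + 4 = 4 + s**2)
D(4, V)*(-21 + (2*5 + 0)) = (4 + 4**2)*(-21 + (2*5 + 0)) = (4 + 16)*(-21 + (10 + 0)) = 20*(-21 + 10) = 20*(-11) = -220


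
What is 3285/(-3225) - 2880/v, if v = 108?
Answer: -17857/645 ≈ -27.685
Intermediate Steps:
3285/(-3225) - 2880/v = 3285/(-3225) - 2880/108 = 3285*(-1/3225) - 2880*1/108 = -219/215 - 80/3 = -17857/645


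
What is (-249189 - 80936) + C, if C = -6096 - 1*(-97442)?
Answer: -238779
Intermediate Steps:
C = 91346 (C = -6096 + 97442 = 91346)
(-249189 - 80936) + C = (-249189 - 80936) + 91346 = -330125 + 91346 = -238779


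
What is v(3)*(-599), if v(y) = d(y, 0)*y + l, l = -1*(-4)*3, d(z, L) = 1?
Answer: -8985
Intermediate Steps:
l = 12 (l = 4*3 = 12)
v(y) = 12 + y (v(y) = 1*y + 12 = y + 12 = 12 + y)
v(3)*(-599) = (12 + 3)*(-599) = 15*(-599) = -8985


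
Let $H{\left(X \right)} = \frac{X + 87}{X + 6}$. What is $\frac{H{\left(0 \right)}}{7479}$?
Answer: $\frac{29}{14958} \approx 0.0019388$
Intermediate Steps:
$H{\left(X \right)} = \frac{87 + X}{6 + X}$
$\frac{H{\left(0 \right)}}{7479} = \frac{\frac{1}{6 + 0} \left(87 + 0\right)}{7479} = \frac{1}{6} \cdot 87 \cdot \frac{1}{7479} = \frac{29}{2} \cdot \frac{1}{7479} = \frac{29}{14958}$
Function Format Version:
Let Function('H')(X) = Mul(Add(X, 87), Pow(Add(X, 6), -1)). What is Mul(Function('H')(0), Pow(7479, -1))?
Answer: Rational(29, 14958) ≈ 0.0019388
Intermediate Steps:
Function('H')(X) = Mul(Pow(Add(6, X), -1), Add(87, X)) (Function('H')(X) = Mul(Add(87, X), Pow(Add(6, X), -1)) = Mul(Pow(Add(6, X), -1), Add(87, X)))
Mul(Function('H')(0), Pow(7479, -1)) = Mul(Mul(Pow(Add(6, 0), -1), Add(87, 0)), Pow(7479, -1)) = Mul(Mul(Pow(6, -1), 87), Rational(1, 7479)) = Mul(Mul(Rational(1, 6), 87), Rational(1, 7479)) = Mul(Rational(29, 2), Rational(1, 7479)) = Rational(29, 14958)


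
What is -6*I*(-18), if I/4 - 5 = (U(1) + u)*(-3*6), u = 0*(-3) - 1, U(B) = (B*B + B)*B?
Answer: -5616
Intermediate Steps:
U(B) = B*(B + B²) (U(B) = (B² + B)*B = (B + B²)*B = B*(B + B²))
u = -1 (u = 0 - 1 = -1)
I = -52 (I = 20 + 4*((1²*(1 + 1) - 1)*(-3*6)) = 20 + 4*((1*2 - 1)*(-18)) = 20 + 4*((2 - 1)*(-18)) = 20 + 4*(1*(-18)) = 20 + 4*(-18) = 20 - 72 = -52)
-6*I*(-18) = -6*(-52)*(-18) = 312*(-18) = -5616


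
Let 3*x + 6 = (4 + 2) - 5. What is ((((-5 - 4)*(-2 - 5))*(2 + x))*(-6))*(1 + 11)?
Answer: -1512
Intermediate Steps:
x = -5/3 (x = -2 + ((4 + 2) - 5)/3 = -2 + (6 - 5)/3 = -2 + (1/3)*1 = -2 + 1/3 = -5/3 ≈ -1.6667)
((((-5 - 4)*(-2 - 5))*(2 + x))*(-6))*(1 + 11) = ((((-5 - 4)*(-2 - 5))*(2 - 5/3))*(-6))*(1 + 11) = ((-9*(-7)*(1/3))*(-6))*12 = ((63*(1/3))*(-6))*12 = (21*(-6))*12 = -126*12 = -1512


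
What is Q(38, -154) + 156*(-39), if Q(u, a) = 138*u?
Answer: -840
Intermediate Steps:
Q(38, -154) + 156*(-39) = 138*38 + 156*(-39) = 5244 - 6084 = -840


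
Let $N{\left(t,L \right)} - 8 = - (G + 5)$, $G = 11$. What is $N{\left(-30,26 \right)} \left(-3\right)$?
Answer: $24$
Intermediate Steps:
$N{\left(t,L \right)} = -8$ ($N{\left(t,L \right)} = 8 - \left(11 + 5\right) = 8 - 16 = -8$)
$N{\left(-30,26 \right)} \left(-3\right) = \left(-8\right) \left(-3\right) = 24$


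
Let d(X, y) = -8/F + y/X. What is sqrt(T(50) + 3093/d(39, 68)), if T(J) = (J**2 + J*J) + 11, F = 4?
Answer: I*sqrt(705170)/10 ≈ 83.974*I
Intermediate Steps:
d(X, y) = -2 + y/X (d(X, y) = -8/4 + y/X = -8*1/4 + y/X = -2 + y/X)
T(J) = 11 + 2*J**2 (T(J) = (J**2 + J**2) + 11 = 2*J**2 + 11 = 11 + 2*J**2)
sqrt(T(50) + 3093/d(39, 68)) = sqrt((11 + 2*50**2) + 3093/(-2 + 68/39)) = sqrt((11 + 2*2500) + 3093/(-2 + 68*(1/39))) = sqrt((11 + 5000) + 3093/(-2 + 68/39)) = sqrt(5011 + 3093/(-10/39)) = sqrt(5011 + 3093*(-39/10)) = sqrt(5011 - 120627/10) = sqrt(-70517/10) = I*sqrt(705170)/10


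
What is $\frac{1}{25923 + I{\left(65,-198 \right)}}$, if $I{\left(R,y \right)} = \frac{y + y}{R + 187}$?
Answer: $\frac{7}{181450} \approx 3.8578 \cdot 10^{-5}$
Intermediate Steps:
$I{\left(R,y \right)} = \frac{2 y}{187 + R}$
$\frac{1}{25923 + I{\left(65,-198 \right)}} = \frac{1}{25923 + 2 \left(-198\right) \frac{1}{187 + 65}} = \frac{1}{25923 + 2 \left(-198\right) \frac{1}{252}} = \frac{1}{25923 - \frac{11}{7}} = \frac{1}{\frac{181450}{7}} = \frac{7}{181450}$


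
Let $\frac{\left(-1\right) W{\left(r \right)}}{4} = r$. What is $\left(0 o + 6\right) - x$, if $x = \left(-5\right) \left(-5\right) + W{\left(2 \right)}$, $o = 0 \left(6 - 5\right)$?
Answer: $-11$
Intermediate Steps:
$o = 0$ ($o = 0 \cdot 1 = 0$)
$W{\left(r \right)} = - 4 r$
$x = 17$ ($x = \left(-5\right) \left(-5\right) - 8 = 25 - 8 = 17$)
$\left(0 o + 6\right) - x = \left(0 \cdot 0 + 6\right) - 17 = \left(0 + 6\right) - 17 = 6 - 17 = -11$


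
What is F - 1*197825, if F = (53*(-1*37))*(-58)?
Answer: -84087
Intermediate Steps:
F = 113738 (F = (53*(-37))*(-58) = -1961*(-58) = 113738)
F - 1*197825 = 113738 - 1*197825 = 113738 - 197825 = -84087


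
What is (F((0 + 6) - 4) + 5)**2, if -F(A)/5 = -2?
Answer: 225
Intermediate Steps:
F(A) = 10 (F(A) = -5*(-2) = 10)
(F((0 + 6) - 4) + 5)**2 = (10 + 5)**2 = 15**2 = 225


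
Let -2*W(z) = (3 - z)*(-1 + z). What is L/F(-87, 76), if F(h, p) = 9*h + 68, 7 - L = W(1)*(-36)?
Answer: -7/715 ≈ -0.0097902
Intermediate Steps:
W(z) = -(-1 + z)*(3 - z)/2 (W(z) = -(3 - z)*(-1 + z)/2 = -(-1 + z)*(3 - z)/2)
L = 7 (L = 7 - (3/2 + (½)*1² - 2*1)*(-36) = 7 - (3/2 + (½)*1 - 2)*(-36) = 7 - (3/2 + ½ - 2)*(-36) = 7 - 0*(-36) = 7 - 1*0 = 7 + 0 = 7)
F(h, p) = 68 + 9*h
L/F(-87, 76) = 7/(68 + 9*(-87)) = 7/(68 - 783) = 7/(-715) = 7*(-1/715) = -7/715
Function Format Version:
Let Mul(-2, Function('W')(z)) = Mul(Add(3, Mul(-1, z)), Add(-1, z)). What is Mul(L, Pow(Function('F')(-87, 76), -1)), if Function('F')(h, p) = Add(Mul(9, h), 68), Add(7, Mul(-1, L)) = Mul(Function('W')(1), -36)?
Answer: Rational(-7, 715) ≈ -0.0097902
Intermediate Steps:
Function('W')(z) = Mul(Rational(-1, 2), Add(-1, z), Add(3, Mul(-1, z))) (Function('W')(z) = Mul(Rational(-1, 2), Mul(Add(3, Mul(-1, z)), Add(-1, z))) = Mul(Rational(-1, 2), Mul(Add(-1, z), Add(3, Mul(-1, z)))) = Mul(Rational(-1, 2), Add(-1, z), Add(3, Mul(-1, z))))
L = 7 (L = Add(7, Mul(-1, Mul(Add(Rational(3, 2), Mul(Rational(1, 2), Pow(1, 2)), Mul(-2, 1)), -36))) = Add(7, Mul(-1, Mul(Add(Rational(3, 2), Mul(Rational(1, 2), 1), -2), -36))) = Add(7, Mul(-1, Mul(Add(Rational(3, 2), Rational(1, 2), -2), -36))) = Add(7, Mul(-1, Mul(0, -36))) = Add(7, Mul(-1, 0)) = Add(7, 0) = 7)
Function('F')(h, p) = Add(68, Mul(9, h))
Mul(L, Pow(Function('F')(-87, 76), -1)) = Mul(7, Pow(Add(68, Mul(9, -87)), -1)) = Mul(7, Pow(Add(68, -783), -1)) = Mul(7, Pow(-715, -1)) = Mul(7, Rational(-1, 715)) = Rational(-7, 715)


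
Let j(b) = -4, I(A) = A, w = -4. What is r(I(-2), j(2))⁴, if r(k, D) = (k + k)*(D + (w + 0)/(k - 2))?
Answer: 20736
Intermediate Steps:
r(k, D) = 2*k*(D - 4/(-2 + k)) (r(k, D) = (k + k)*(D + (-4 + 0)/(k - 2)) = (2*k)*(D - 4/(-2 + k)) = 2*k*(D - 4/(-2 + k)))
r(I(-2), j(2))⁴ = (2*(-2)*(-4 - 2*(-4) - 4*(-2))/(-2 - 2))⁴ = (2*(-2)*(-4 + 8 + 8)/(-4))⁴ = (2*(-2)*(-¼)*12)⁴ = 12⁴ = 20736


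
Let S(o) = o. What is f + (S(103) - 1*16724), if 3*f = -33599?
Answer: -83462/3 ≈ -27821.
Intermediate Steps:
f = -33599/3 (f = (⅓)*(-33599) = -33599/3 ≈ -11200.)
f + (S(103) - 1*16724) = -33599/3 + (103 - 1*16724) = -33599/3 + (103 - 16724) = -33599/3 - 16621 = -83462/3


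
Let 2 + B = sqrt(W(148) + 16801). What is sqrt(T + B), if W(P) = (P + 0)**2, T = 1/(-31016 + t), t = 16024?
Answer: sqrt(-28095945 + 14047504*sqrt(38705))/3748 ≈ 13.955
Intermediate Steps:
T = -1/14992 (T = 1/(-31016 + 16024) = 1/(-14992) = -1/14992 ≈ -6.6702e-5)
W(P) = P**2
B = -2 + sqrt(38705) (B = -2 + sqrt(148**2 + 16801) = -2 + sqrt(21904 + 16801) = -2 + sqrt(38705) ≈ 194.74)
sqrt(T + B) = sqrt(-1/14992 + (-2 + sqrt(38705))) = sqrt(-29985/14992 + sqrt(38705))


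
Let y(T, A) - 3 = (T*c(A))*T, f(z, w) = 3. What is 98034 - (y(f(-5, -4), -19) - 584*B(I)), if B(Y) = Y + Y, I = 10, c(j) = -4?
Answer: 109747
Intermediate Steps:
y(T, A) = 3 - 4*T**2 (y(T, A) = 3 + (T*(-4))*T = 3 + (-4*T)*T = 3 - 4*T**2)
B(Y) = 2*Y
98034 - (y(f(-5, -4), -19) - 584*B(I)) = 98034 - ((3 - 4*3**2) - 1168*10) = 98034 - ((3 - 4*9) - 584*20) = 98034 - ((3 - 36) - 11680) = 98034 - (-33 - 11680) = 98034 - 1*(-11713) = 98034 + 11713 = 109747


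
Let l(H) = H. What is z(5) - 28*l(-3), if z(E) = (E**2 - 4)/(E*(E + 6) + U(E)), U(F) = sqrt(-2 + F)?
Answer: 255003/3022 - 21*sqrt(3)/3022 ≈ 84.370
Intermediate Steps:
z(E) = (-4 + E**2)/(sqrt(-2 + E) + E*(6 + E)) (z(E) = (E**2 - 4)/(E*(E + 6) + sqrt(-2 + E)) = (-4 + E**2)/(E*(6 + E) + sqrt(-2 + E)) = (-4 + E**2)/(sqrt(-2 + E) + E*(6 + E)))
z(5) - 28*l(-3) = (-4 + 5**2)/(5**2 + sqrt(-2 + 5) + 6*5) - 28*(-3) = (-4 + 25)/(25 + sqrt(3) + 30) + 84 = 21/(55 + sqrt(3)) + 84 = 84 + 21/(55 + sqrt(3))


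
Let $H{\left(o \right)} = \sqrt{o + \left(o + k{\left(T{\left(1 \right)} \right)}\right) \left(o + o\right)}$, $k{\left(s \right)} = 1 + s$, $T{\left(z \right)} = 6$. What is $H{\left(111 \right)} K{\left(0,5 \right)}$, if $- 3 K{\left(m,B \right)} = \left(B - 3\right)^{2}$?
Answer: $- 4 \sqrt{2923} \approx -216.26$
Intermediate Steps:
$K{\left(m,B \right)} = - \frac{\left(-3 + B\right)^{2}}{3}$ ($K{\left(m,B \right)} = - \frac{\left(B - 3\right)^{2}}{3} = - \frac{\left(-3 + B\right)^{2}}{3}$)
$H{\left(o \right)} = \sqrt{o + 2 o \left(7 + o\right)}$ ($H{\left(o \right)} = \sqrt{o + \left(o + \left(1 + 6\right)\right) \left(o + o\right)} = \sqrt{o + \left(o + 7\right) 2 o} = \sqrt{o + \left(7 + o\right) 2 o} = \sqrt{o + 2 o \left(7 + o\right)}$)
$H{\left(111 \right)} K{\left(0,5 \right)} = \sqrt{111 \left(15 + 2 \cdot 111\right)} \left(- \frac{\left(-3 + 5\right)^{2}}{3}\right) = \sqrt{111 \left(15 + 222\right)} \left(- \frac{2^{2}}{3}\right) = \sqrt{111 \cdot 237} \left(\left(- \frac{1}{3}\right) 4\right) = \sqrt{26307} \left(- \frac{4}{3}\right) = 3 \sqrt{2923} \left(- \frac{4}{3}\right) = - 4 \sqrt{2923}$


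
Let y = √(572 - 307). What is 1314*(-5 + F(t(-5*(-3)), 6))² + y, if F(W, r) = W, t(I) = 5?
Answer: √265 ≈ 16.279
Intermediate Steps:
y = √265 ≈ 16.279
1314*(-5 + F(t(-5*(-3)), 6))² + y = 1314*(-5 + 5)² + √265 = 1314*0² + √265 = 1314*0 + √265 = 0 + √265 = √265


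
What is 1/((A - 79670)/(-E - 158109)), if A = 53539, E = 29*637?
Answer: 25226/3733 ≈ 6.7576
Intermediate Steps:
E = 18473
1/((A - 79670)/(-E - 158109)) = 1/((53539 - 79670)/(-1*18473 - 158109)) = 1/(-26131/(-18473 - 158109)) = 1/(-26131/(-176582)) = 1/(-26131*(-1/176582)) = 1/(3733/25226) = 25226/3733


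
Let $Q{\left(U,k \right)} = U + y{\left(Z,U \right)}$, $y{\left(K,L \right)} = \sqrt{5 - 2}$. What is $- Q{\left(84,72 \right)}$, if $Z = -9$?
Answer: $-84 - \sqrt{3} \approx -85.732$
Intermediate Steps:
$y{\left(K,L \right)} = \sqrt{3}$
$Q{\left(U,k \right)} = U + \sqrt{3}$
$- Q{\left(84,72 \right)} = - (84 + \sqrt{3}) = -84 - \sqrt{3}$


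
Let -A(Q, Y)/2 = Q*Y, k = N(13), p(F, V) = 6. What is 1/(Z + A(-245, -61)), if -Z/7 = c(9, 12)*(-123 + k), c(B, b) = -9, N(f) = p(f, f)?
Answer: -1/37261 ≈ -2.6838e-5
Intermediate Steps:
N(f) = 6
k = 6
A(Q, Y) = -2*Q*Y
Z = -7371 (Z = -(-63)*(-123 + 6) = -(-63)*(-117) = -7*1053 = -7371)
1/(Z + A(-245, -61)) = 1/(-7371 - 2*(-245)*(-61)) = 1/(-7371 - 29890) = 1/(-37261) = -1/37261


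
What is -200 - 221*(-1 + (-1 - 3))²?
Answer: -5725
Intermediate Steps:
-200 - 221*(-1 + (-1 - 3))² = -200 - 221*(-1 - 4)² = -200 - 221*(-5)² = -200 - 221*25 = -200 - 5525 = -5725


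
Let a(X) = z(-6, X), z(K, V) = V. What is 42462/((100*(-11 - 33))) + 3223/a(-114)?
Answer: -4755467/125400 ≈ -37.922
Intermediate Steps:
a(X) = X
42462/((100*(-11 - 33))) + 3223/a(-114) = 42462/((100*(-11 - 33))) + 3223/(-114) = 42462/((100*(-44))) + 3223*(-1/114) = 42462/(-4400) - 3223/114 = 42462*(-1/4400) - 3223/114 = -21231/2200 - 3223/114 = -4755467/125400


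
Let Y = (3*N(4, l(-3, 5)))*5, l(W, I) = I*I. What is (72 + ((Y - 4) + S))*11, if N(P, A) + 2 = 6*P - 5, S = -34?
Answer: 3179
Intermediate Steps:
l(W, I) = I**2
N(P, A) = -7 + 6*P (N(P, A) = -2 + (6*P - 5) = -2 + (-5 + 6*P) = -7 + 6*P)
Y = 255 (Y = (3*(-7 + 6*4))*5 = (3*(-7 + 24))*5 = (3*17)*5 = 51*5 = 255)
(72 + ((Y - 4) + S))*11 = (72 + ((255 - 4) - 34))*11 = (72 + (251 - 34))*11 = (72 + 217)*11 = 289*11 = 3179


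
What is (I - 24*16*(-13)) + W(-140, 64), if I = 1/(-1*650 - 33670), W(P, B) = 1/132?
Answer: 171325699/34320 ≈ 4992.0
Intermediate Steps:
W(P, B) = 1/132
I = -1/34320 (I = 1/(-650 - 33670) = 1/(-34320) = -1/34320 ≈ -2.9138e-5)
(I - 24*16*(-13)) + W(-140, 64) = (-1/34320 - 24*16*(-13)) + 1/132 = (-1/34320 - 384*(-13)) + 1/132 = (-1/34320 + 4992) + 1/132 = 171325439/34320 + 1/132 = 171325699/34320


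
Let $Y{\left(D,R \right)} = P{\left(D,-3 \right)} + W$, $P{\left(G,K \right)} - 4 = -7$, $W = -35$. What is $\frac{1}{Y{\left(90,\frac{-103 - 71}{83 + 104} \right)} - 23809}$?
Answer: $- \frac{1}{23847} \approx -4.1934 \cdot 10^{-5}$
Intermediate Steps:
$P{\left(G,K \right)} = -3$ ($P{\left(G,K \right)} = 4 - 7 = -3$)
$Y{\left(D,R \right)} = -38$ ($Y{\left(D,R \right)} = -3 - 35 = -38$)
$\frac{1}{Y{\left(90,\frac{-103 - 71}{83 + 104} \right)} - 23809} = \frac{1}{-38 - 23809} = \frac{1}{-23847} = - \frac{1}{23847}$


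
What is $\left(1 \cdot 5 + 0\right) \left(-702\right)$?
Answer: $-3510$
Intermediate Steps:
$\left(1 \cdot 5 + 0\right) \left(-702\right) = \left(5 + 0\right) \left(-702\right) = 5 \left(-702\right) = -3510$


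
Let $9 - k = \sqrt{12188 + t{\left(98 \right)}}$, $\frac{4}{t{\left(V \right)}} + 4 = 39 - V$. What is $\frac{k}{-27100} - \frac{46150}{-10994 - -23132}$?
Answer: $- \frac{625387121}{164469900} + \frac{\sqrt{335930}}{142275} \approx -3.7984$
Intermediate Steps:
$t{\left(V \right)} = \frac{4}{35 - V}$ ($t{\left(V \right)} = \frac{4}{-4 - \left(-39 + V\right)} = \frac{4}{35 - V}$)
$k = 9 - \frac{4 \sqrt{335930}}{21}$ ($k = 9 - \sqrt{12188 - \frac{4}{-35 + 98}} = 9 - \sqrt{12188 - \frac{4}{63}} = 9 - \sqrt{\frac{767840}{63}} = 9 - \frac{4 \sqrt{335930}}{21} \approx -101.4$)
$\frac{k}{-27100} - \frac{46150}{-10994 - -23132} = \frac{9 - \frac{4 \sqrt{335930}}{21}}{-27100} - \frac{46150}{-10994 - -23132} = \left(9 - \frac{4 \sqrt{335930}}{21}\right) \left(- \frac{1}{27100}\right) - \frac{46150}{-10994 + 23132} = \left(- \frac{9}{27100} + \frac{\sqrt{335930}}{142275}\right) - \frac{46150}{12138} = \left(- \frac{9}{27100} + \frac{\sqrt{335930}}{142275}\right) - \frac{23075}{6069} = - \frac{625387121}{164469900} + \frac{\sqrt{335930}}{142275}$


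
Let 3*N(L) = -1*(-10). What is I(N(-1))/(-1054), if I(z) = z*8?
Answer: -40/1581 ≈ -0.025300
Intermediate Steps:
N(L) = 10/3 (N(L) = (-1*(-10))/3 = (⅓)*10 = 10/3)
I(z) = 8*z
I(N(-1))/(-1054) = (8*(10/3))/(-1054) = (80/3)*(-1/1054) = -40/1581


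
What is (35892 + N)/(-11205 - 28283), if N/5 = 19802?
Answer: -67451/19744 ≈ -3.4163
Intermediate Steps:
N = 99010 (N = 5*19802 = 99010)
(35892 + N)/(-11205 - 28283) = (35892 + 99010)/(-11205 - 28283) = 134902/(-39488) = 134902*(-1/39488) = -67451/19744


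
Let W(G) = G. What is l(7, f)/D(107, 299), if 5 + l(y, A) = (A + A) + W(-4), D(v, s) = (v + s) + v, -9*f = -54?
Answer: 1/171 ≈ 0.0058480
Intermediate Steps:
f = 6 (f = -⅑*(-54) = 6)
D(v, s) = s + 2*v (D(v, s) = (s + v) + v = s + 2*v)
l(y, A) = -9 + 2*A (l(y, A) = -5 + ((A + A) - 4) = -5 + (2*A - 4) = -5 + (-4 + 2*A) = -9 + 2*A)
l(7, f)/D(107, 299) = (-9 + 2*6)/(299 + 2*107) = (-9 + 12)/(299 + 214) = 3/513 = 3*(1/513) = 1/171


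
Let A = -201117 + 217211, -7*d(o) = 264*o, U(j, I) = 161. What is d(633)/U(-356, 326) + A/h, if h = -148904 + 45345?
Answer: -17324089546/116710993 ≈ -148.44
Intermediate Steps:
d(o) = -264*o/7
A = 16094
h = -103559
d(633)/U(-356, 326) + A/h = -264/7*633/161 + 16094/(-103559) = -167112/7*1/161 + 16094*(-1/103559) = -167112/1127 - 16094/103559 = -17324089546/116710993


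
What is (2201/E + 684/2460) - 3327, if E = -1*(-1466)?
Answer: -999328543/300530 ≈ -3325.2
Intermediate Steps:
E = 1466
(2201/E + 684/2460) - 3327 = (2201/1466 + 684/2460) - 3327 = (2201*(1/1466) + 684*(1/2460)) - 3327 = (2201/1466 + 57/205) - 3327 = 534767/300530 - 3327 = -999328543/300530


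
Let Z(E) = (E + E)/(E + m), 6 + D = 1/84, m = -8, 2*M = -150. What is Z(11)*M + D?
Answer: -46703/84 ≈ -555.99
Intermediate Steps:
M = -75 (M = (½)*(-150) = -75)
D = -503/84 (D = -6 + 1/84 = -503/84 ≈ -5.9881)
Z(E) = 2*E/(-8 + E) (Z(E) = (E + E)/(E - 8) = (2*E)/(-8 + E) = 2*E/(-8 + E))
Z(11)*M + D = (2*11/(-8 + 11))*(-75) - 503/84 = (2*11/3)*(-75) - 503/84 = (2*11*(⅓))*(-75) - 503/84 = (22/3)*(-75) - 503/84 = -550 - 503/84 = -46703/84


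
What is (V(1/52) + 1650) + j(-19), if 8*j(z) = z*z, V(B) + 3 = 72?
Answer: 14113/8 ≈ 1764.1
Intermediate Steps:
V(B) = 69 (V(B) = -3 + 72 = 69)
j(z) = z²/8 (j(z) = (z*z)/8 = z²/8)
(V(1/52) + 1650) + j(-19) = (69 + 1650) + (⅛)*(-19)² = 1719 + (⅛)*361 = 1719 + 361/8 = 14113/8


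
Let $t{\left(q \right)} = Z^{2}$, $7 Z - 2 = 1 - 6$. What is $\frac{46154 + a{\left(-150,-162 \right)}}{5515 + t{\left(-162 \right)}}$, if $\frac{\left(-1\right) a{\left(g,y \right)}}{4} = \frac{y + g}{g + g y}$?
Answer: $\frac{650195203}{77695150} \approx 8.3685$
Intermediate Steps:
$Z = - \frac{3}{7}$ ($Z = \frac{2}{7} + \frac{1 - 6}{7} = \frac{2}{7} + \frac{1}{7} \left(-5\right) = \frac{2}{7} - \frac{5}{7} = - \frac{3}{7} \approx -0.42857$)
$a{\left(g,y \right)} = - \frac{4 \left(g + y\right)}{g + g y}$ ($a{\left(g,y \right)} = - 4 \frac{y + g}{g + g y} = - 4 \frac{g + y}{g + g y} = - \frac{4 \left(g + y\right)}{g + g y}$)
$t{\left(q \right)} = \frac{9}{49}$ ($t{\left(q \right)} = \left(- \frac{3}{7}\right)^{2} = \frac{9}{49}$)
$\frac{46154 + a{\left(-150,-162 \right)}}{5515 + t{\left(-162 \right)}} = \frac{46154 + \frac{4 \left(\left(-1\right) \left(-150\right) - -162\right)}{\left(-150\right) \left(1 - 162\right)}}{5515 + \frac{9}{49}} = \frac{46154 + 4 \left(- \frac{1}{150}\right) \frac{1}{-161} \left(150 + 162\right)}{\frac{270244}{49}} = \left(46154 + 4 \left(- \frac{1}{150}\right) \left(- \frac{1}{161}\right) 312\right) \frac{49}{270244} = \left(46154 + \frac{208}{4025}\right) \frac{49}{270244} = \frac{185770058}{4025} \cdot \frac{49}{270244} = \frac{650195203}{77695150}$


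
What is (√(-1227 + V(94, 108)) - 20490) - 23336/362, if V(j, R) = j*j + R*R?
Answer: -3720358/181 + √19273 ≈ -20416.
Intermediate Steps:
V(j, R) = R² + j² (V(j, R) = j² + R² = R² + j²)
(√(-1227 + V(94, 108)) - 20490) - 23336/362 = (√(-1227 + (108² + 94²)) - 20490) - 23336/362 = (√(-1227 + (11664 + 8836)) - 20490) - 23336*1/362 = (√(-1227 + 20500) - 20490) - 11668/181 = (√19273 - 20490) - 11668/181 = (-20490 + √19273) - 11668/181 = -3720358/181 + √19273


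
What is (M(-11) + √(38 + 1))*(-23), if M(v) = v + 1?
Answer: 230 - 23*√39 ≈ 86.365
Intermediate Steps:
M(v) = 1 + v
(M(-11) + √(38 + 1))*(-23) = ((1 - 11) + √(38 + 1))*(-23) = (-10 + √39)*(-23) = 230 - 23*√39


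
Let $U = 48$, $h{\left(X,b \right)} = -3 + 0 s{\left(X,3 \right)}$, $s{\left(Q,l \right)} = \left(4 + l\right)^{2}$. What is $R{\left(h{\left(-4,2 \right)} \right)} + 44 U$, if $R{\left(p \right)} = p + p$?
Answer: $2106$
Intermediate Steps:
$h{\left(X,b \right)} = -3$ ($h{\left(X,b \right)} = -3 + 0 \left(4 + 3\right)^{2} = -3 + 0 \cdot 7^{2} = -3 + 0 \cdot 49 = -3 + 0 = -3$)
$R{\left(p \right)} = 2 p$
$R{\left(h{\left(-4,2 \right)} \right)} + 44 U = 2 \left(-3\right) + 44 \cdot 48 = -6 + 2112 = 2106$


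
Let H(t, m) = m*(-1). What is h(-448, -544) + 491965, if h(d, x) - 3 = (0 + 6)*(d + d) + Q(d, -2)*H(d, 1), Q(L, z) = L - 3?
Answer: 487043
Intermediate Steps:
H(t, m) = -m
Q(L, z) = -3 + L
h(d, x) = 6 + 11*d (h(d, x) = 3 + ((0 + 6)*(d + d) + (-3 + d)*(-1*1)) = 3 + (6*(2*d) + (-3 + d)*(-1)) = 3 + (12*d + (3 - d)) = 3 + (3 + 11*d) = 6 + 11*d)
h(-448, -544) + 491965 = (6 + 11*(-448)) + 491965 = (6 - 4928) + 491965 = -4922 + 491965 = 487043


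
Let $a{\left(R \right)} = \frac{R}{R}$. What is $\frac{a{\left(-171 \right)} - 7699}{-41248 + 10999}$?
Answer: $\frac{2566}{10083} \approx 0.25449$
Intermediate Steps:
$a{\left(R \right)} = 1$
$\frac{a{\left(-171 \right)} - 7699}{-41248 + 10999} = \frac{1 - 7699}{-41248 + 10999} = - \frac{7698}{-30249} = \left(-7698\right) \left(- \frac{1}{30249}\right) = \frac{2566}{10083}$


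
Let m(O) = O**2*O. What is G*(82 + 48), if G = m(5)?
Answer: 16250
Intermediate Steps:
m(O) = O**3
G = 125 (G = 5**3 = 125)
G*(82 + 48) = 125*(82 + 48) = 125*130 = 16250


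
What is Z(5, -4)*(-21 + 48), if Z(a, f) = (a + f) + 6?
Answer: 189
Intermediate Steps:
Z(a, f) = 6 + a + f
Z(5, -4)*(-21 + 48) = (6 + 5 - 4)*(-21 + 48) = 7*27 = 189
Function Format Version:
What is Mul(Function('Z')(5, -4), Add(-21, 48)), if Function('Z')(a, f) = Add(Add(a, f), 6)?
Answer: 189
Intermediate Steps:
Function('Z')(a, f) = Add(6, a, f)
Mul(Function('Z')(5, -4), Add(-21, 48)) = Mul(Add(6, 5, -4), Add(-21, 48)) = Mul(7, 27) = 189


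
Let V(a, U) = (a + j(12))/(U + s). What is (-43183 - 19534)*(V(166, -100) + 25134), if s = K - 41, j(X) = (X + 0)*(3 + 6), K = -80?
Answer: -348351541780/221 ≈ -1.5763e+9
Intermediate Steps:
j(X) = 9*X (j(X) = X*9 = 9*X)
s = -121 (s = -80 - 41 = -121)
V(a, U) = (108 + a)/(-121 + U) (V(a, U) = (a + 9*12)/(U - 121) = (a + 108)/(-121 + U) = (108 + a)/(-121 + U))
(-43183 - 19534)*(V(166, -100) + 25134) = (-43183 - 19534)*((108 + 166)/(-121 - 100) + 25134) = -62717*(274/(-221) + 25134) = -62717*(-1/221*274 + 25134) = -62717*(-274/221 + 25134) = -62717*5554340/221 = -348351541780/221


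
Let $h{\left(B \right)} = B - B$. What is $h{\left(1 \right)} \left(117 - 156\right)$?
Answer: $0$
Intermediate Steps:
$h{\left(B \right)} = 0$
$h{\left(1 \right)} \left(117 - 156\right) = 0 \left(117 - 156\right) = 0 \left(-39\right) = 0$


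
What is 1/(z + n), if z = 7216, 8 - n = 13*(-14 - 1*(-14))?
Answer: 1/7224 ≈ 0.00013843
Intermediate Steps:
n = 8 (n = 8 - 13*(-14 - 1*(-14)) = 8 - 13*(-14 + 14) = 8 - 13*0 = 8 - 1*0 = 8 + 0 = 8)
1/(z + n) = 1/(7216 + 8) = 1/7224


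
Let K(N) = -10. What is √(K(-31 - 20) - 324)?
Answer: I*√334 ≈ 18.276*I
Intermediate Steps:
√(K(-31 - 20) - 324) = √(-10 - 324) = √(-334) = I*√334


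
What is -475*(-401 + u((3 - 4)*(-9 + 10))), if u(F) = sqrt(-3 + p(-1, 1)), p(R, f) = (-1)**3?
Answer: 190475 - 950*I ≈ 1.9048e+5 - 950.0*I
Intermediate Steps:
p(R, f) = -1
u(F) = 2*I (u(F) = sqrt(-3 - 1) = sqrt(-4) = 2*I)
-475*(-401 + u((3 - 4)*(-9 + 10))) = -475*(-401 + 2*I) = 190475 - 950*I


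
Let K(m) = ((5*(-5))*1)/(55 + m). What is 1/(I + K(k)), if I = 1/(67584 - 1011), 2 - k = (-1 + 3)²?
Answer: -3528369/1664272 ≈ -2.1201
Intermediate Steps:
k = -2 (k = 2 - (-1 + 3)² = 2 - 1*2² = 2 - 1*4 = 2 - 4 = -2)
K(m) = -25/(55 + m) (K(m) = (-25*1)/(55 + m) = -25/(55 + m))
I = 1/66573 ≈ 1.5021e-5
1/(I + K(k)) = 1/(1/66573 - 25/(55 - 2)) = 1/(1/66573 - 25/53) = 1/(-1664272/3528369) = -3528369/1664272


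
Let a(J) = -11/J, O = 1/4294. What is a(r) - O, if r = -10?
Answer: 11806/10735 ≈ 1.0998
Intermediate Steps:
O = 1/4294 ≈ 0.00023288
a(r) - O = -11/(-10) - 1*1/4294 = -11*(-⅒) - 1/4294 = 11/10 - 1/4294 = 11806/10735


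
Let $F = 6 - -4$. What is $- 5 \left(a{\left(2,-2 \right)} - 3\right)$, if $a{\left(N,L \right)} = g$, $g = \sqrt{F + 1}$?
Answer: $15 - 5 \sqrt{11} \approx -1.5831$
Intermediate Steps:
$F = 10$ ($F = 6 + 4 = 10$)
$g = \sqrt{11}$ ($g = \sqrt{10 + 1} = \sqrt{11} \approx 3.3166$)
$a{\left(N,L \right)} = \sqrt{11}$
$- 5 \left(a{\left(2,-2 \right)} - 3\right) = - 5 \left(\sqrt{11} - 3\right) = - 5 \left(-3 + \sqrt{11}\right) = 15 - 5 \sqrt{11}$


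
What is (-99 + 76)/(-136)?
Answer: 23/136 ≈ 0.16912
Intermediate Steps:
(-99 + 76)/(-136) = -23*(-1/136) = 23/136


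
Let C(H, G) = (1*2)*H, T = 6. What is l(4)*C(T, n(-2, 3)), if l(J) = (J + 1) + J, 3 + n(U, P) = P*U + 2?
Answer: 108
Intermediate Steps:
n(U, P) = -1 + P*U (n(U, P) = -3 + (P*U + 2) = -3 + (2 + P*U) = -1 + P*U)
l(J) = 1 + 2*J (l(J) = (1 + J) + J = 1 + 2*J)
C(H, G) = 2*H
l(4)*C(T, n(-2, 3)) = (1 + 2*4)*(2*6) = (1 + 8)*12 = 9*12 = 108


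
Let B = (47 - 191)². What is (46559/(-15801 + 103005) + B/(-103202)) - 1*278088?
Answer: -1251342667149265/4499813604 ≈ -2.7809e+5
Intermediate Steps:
B = 20736 (B = (-144)² = 20736)
(46559/(-15801 + 103005) + B/(-103202)) - 1*278088 = (46559/(-15801 + 103005) + 20736/(-103202)) - 1*278088 = (46559/87204 + 20736*(-1/103202)) - 278088 = (46559*(1/87204) - 10368/51601) - 278088 = (46559/87204 - 10368/51601) - 278088 = 1498359887/4499813604 - 278088 = -1251342667149265/4499813604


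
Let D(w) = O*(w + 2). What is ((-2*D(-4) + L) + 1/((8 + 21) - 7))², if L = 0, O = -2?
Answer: 30625/484 ≈ 63.275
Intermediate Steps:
D(w) = -4 - 2*w (D(w) = -2*(w + 2) = -2*(2 + w) = -4 - 2*w)
((-2*D(-4) + L) + 1/((8 + 21) - 7))² = ((-2*(-4 - 2*(-4)) + 0) + 1/((8 + 21) - 7))² = ((-2*(-4 + 8) + 0) + 1/(29 - 7))² = ((-2*4 + 0) + 1/22)² = ((-8 + 0) + 1/22)² = (-8 + 1/22)² = (-175/22)² = 30625/484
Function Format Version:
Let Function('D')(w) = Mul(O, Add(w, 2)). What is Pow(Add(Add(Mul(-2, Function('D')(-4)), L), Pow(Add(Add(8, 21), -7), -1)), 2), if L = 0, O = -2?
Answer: Rational(30625, 484) ≈ 63.275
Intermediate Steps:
Function('D')(w) = Add(-4, Mul(-2, w)) (Function('D')(w) = Mul(-2, Add(w, 2)) = Mul(-2, Add(2, w)) = Add(-4, Mul(-2, w)))
Pow(Add(Add(Mul(-2, Function('D')(-4)), L), Pow(Add(Add(8, 21), -7), -1)), 2) = Pow(Add(Add(Mul(-2, Add(-4, Mul(-2, -4))), 0), Pow(Add(Add(8, 21), -7), -1)), 2) = Pow(Add(Add(Mul(-2, Add(-4, 8)), 0), Pow(Add(29, -7), -1)), 2) = Pow(Add(Add(Mul(-2, 4), 0), Pow(22, -1)), 2) = Pow(Add(Add(-8, 0), Rational(1, 22)), 2) = Pow(Add(-8, Rational(1, 22)), 2) = Pow(Rational(-175, 22), 2) = Rational(30625, 484)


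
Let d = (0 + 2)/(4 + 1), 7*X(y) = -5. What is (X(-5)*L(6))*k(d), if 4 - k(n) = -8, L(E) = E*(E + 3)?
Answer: -3240/7 ≈ -462.86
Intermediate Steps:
X(y) = -5/7 (X(y) = (⅐)*(-5) = -5/7)
L(E) = E*(3 + E)
d = ⅖ (d = 2/5 = 2*(⅕) = ⅖ ≈ 0.40000)
k(n) = 12 (k(n) = 4 - 1*(-8) = 4 + 8 = 12)
(X(-5)*L(6))*k(d) = -30*(3 + 6)/7*12 = -30*9/7*12 = -5/7*54*12 = -270/7*12 = -3240/7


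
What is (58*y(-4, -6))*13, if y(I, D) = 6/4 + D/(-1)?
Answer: 5655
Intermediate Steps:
y(I, D) = 3/2 - D (y(I, D) = 6*(¼) + D*(-1) = 3/2 - D)
(58*y(-4, -6))*13 = (58*(3/2 - 1*(-6)))*13 = (58*(3/2 + 6))*13 = (58*(15/2))*13 = 435*13 = 5655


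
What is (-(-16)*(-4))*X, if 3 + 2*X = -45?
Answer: 1536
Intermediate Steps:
X = -24 (X = -3/2 + (½)*(-45) = -3/2 - 45/2 = -24)
(-(-16)*(-4))*X = -(-16)*(-4)*(-24) = -8*8*(-24) = -64*(-24) = 1536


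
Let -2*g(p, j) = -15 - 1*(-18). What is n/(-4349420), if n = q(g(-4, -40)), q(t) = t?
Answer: 3/8698840 ≈ 3.4487e-7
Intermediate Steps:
g(p, j) = -3/2 (g(p, j) = -(-15 - 1*(-18))/2 = -(-15 + 18)/2 = -½*3 = -3/2)
n = -3/2 ≈ -1.5000
n/(-4349420) = -3/2/(-4349420) = -3/2*(-1/4349420) = 3/8698840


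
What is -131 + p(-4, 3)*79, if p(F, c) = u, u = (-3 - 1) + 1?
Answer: -368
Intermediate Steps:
u = -3 (u = -4 + 1 = -3)
p(F, c) = -3
-131 + p(-4, 3)*79 = -131 - 3*79 = -131 - 237 = -368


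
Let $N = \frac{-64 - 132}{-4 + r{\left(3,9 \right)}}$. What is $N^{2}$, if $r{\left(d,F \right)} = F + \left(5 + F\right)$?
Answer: $\frac{38416}{361} \approx 106.42$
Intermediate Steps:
$r{\left(d,F \right)} = 5 + 2 F$
$N = - \frac{196}{19}$ ($N = \frac{-64 - 132}{-4 + \left(5 + 2 \cdot 9\right)} = - \frac{196}{-4 + \left(5 + 18\right)} = - \frac{196}{-4 + 23} = - \frac{196}{19} \approx -10.316$)
$N^{2} = \left(- \frac{196}{19}\right)^{2} = \frac{38416}{361}$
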